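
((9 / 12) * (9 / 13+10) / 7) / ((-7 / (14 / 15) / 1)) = -0.15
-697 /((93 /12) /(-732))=65832.77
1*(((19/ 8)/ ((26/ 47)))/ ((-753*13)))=-893/ 2036112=-0.00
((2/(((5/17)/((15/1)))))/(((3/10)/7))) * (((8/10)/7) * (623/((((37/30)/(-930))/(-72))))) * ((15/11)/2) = 6272786476.66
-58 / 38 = -29 / 19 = -1.53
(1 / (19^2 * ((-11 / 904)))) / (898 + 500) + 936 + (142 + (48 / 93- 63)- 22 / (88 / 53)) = 344970319801 / 344190396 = 1002.27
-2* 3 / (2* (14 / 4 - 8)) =2 / 3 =0.67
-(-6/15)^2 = -0.16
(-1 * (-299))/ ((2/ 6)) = 897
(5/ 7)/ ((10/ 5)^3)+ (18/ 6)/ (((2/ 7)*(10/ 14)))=14.79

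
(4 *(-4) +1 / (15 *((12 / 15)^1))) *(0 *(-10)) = 0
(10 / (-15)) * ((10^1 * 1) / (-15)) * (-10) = -4.44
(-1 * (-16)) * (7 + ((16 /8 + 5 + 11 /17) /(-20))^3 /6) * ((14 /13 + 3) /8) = 87374263 /1532856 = 57.00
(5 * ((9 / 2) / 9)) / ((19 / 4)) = 10 / 19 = 0.53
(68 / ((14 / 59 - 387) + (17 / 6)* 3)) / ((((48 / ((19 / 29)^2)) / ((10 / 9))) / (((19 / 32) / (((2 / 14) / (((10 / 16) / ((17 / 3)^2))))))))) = -14163835 / 98019316992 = -0.00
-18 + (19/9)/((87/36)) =-1490/87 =-17.13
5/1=5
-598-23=-621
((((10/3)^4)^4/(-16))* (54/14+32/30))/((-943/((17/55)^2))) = 67915000000000000/9376996375593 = 7242.72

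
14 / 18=7 / 9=0.78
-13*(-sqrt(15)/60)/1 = 13*sqrt(15)/60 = 0.84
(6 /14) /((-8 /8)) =-3 /7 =-0.43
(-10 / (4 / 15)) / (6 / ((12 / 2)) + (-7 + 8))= -75 / 4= -18.75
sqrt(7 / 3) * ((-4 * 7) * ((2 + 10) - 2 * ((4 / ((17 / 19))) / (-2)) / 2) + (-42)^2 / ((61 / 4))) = -293384 * sqrt(21) / 3111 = -432.16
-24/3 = -8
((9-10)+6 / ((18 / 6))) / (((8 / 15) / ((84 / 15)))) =21 / 2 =10.50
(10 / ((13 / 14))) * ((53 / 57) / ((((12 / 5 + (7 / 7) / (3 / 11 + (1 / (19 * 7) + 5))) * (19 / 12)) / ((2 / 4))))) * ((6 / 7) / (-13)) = -98262000 / 1220363027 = -0.08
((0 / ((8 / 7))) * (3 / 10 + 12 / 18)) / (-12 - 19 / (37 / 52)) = 0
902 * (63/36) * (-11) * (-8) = 138908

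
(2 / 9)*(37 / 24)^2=1369 / 2592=0.53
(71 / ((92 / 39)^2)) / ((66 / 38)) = 683943 / 93104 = 7.35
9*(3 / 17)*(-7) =-189 / 17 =-11.12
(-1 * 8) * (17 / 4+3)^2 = -841 / 2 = -420.50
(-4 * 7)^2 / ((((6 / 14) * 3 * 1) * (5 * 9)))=5488 / 405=13.55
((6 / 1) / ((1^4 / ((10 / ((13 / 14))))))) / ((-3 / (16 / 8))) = -43.08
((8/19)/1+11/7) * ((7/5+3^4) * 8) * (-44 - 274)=-55550784/133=-417675.07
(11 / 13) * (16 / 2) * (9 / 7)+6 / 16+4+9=16073 / 728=22.08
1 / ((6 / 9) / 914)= 1371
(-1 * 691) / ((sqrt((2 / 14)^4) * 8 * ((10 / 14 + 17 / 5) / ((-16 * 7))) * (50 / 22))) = 18250001 / 360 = 50694.45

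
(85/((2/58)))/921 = 2.68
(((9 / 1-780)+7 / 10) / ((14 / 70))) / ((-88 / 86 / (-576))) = -23848488 / 11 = -2168044.36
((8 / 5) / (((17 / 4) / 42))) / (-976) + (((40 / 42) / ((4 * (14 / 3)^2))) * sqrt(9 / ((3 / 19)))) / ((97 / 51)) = -84 / 5185 + 765 * sqrt(57) / 133084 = 0.03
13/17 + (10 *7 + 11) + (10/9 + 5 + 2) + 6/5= 69673/765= 91.08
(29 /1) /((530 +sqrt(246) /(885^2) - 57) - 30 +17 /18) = 31590732608763750 /483604490951399641 - 90854100 *sqrt(246) /483604490951399641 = 0.07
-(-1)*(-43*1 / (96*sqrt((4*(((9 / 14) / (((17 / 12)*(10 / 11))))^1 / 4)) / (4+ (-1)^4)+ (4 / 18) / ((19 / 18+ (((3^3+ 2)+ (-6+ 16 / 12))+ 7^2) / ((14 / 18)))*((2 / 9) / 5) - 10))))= -6665*sqrt(2316097) / 5605344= -1.81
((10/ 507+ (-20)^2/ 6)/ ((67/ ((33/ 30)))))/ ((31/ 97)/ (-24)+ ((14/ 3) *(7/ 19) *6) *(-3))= -548344104/ 15506316319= -0.04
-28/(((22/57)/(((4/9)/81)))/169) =-179816/2673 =-67.27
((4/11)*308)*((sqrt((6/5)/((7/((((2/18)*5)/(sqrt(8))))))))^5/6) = 2*2^(3/4)*sqrt(21)/3969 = 0.00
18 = 18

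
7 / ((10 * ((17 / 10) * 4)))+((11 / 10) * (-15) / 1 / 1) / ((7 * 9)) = -227 / 1428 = -0.16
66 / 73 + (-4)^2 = 1234 / 73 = 16.90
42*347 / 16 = 7287 / 8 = 910.88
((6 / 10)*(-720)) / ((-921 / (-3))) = -432 / 307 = -1.41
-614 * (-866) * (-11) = -5848964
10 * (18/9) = 20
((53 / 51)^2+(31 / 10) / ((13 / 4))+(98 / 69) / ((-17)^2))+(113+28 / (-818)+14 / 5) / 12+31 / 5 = 113782401013 / 6361577820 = 17.89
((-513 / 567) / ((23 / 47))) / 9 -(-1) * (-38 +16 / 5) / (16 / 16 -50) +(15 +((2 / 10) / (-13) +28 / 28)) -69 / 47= 1396389481 / 92960595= 15.02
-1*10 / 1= -10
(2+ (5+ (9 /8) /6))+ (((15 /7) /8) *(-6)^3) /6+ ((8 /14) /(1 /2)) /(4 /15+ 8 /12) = -965 /784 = -1.23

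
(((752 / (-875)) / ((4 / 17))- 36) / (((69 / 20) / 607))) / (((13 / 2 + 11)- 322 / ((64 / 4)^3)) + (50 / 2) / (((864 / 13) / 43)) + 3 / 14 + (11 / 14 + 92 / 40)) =-1552746479616 / 8211844445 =-189.09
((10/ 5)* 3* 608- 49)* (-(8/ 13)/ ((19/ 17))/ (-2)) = 990.82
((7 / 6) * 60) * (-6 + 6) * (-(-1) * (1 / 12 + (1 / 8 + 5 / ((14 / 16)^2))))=0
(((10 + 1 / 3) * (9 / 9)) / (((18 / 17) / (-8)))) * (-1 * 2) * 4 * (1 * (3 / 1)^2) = 16864 / 3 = 5621.33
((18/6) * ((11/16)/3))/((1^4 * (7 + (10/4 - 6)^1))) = 11/56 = 0.20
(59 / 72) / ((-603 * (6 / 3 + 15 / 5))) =-59 / 217080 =-0.00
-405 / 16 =-25.31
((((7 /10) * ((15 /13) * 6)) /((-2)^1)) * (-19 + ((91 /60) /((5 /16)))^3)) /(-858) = 281490433 /1045687500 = 0.27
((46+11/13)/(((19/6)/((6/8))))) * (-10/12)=-9135/988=-9.25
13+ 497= 510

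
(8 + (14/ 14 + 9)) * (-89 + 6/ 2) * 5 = -7740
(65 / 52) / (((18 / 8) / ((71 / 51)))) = 355 / 459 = 0.77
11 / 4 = 2.75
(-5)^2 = 25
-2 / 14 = -1 / 7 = -0.14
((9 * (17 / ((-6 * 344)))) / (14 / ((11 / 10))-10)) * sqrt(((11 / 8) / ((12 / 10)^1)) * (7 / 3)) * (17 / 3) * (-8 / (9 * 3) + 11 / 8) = -740707 * sqrt(385) / 53498880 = -0.27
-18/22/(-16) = 9/176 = 0.05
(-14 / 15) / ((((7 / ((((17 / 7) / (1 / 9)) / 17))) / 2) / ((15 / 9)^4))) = -500 / 189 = -2.65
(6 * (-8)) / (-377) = 48 / 377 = 0.13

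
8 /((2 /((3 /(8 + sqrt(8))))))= 12 /7 - 3 * sqrt(2) /7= 1.11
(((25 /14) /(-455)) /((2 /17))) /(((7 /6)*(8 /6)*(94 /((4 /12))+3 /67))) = -17085 /224697928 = -0.00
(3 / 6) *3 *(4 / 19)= 6 / 19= 0.32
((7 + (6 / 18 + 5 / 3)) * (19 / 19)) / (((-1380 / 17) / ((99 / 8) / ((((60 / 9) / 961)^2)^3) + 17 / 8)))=-2899166949209030152857681 / 235520000000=-12309642277551.93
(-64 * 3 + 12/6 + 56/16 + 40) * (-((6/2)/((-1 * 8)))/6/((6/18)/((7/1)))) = -6153/32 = -192.28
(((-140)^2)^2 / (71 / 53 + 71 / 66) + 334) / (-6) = -95985321569 / 3621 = -26507959.56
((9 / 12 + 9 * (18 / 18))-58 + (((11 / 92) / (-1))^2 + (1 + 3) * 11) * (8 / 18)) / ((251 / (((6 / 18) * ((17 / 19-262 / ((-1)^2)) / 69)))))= 75288136 / 522219807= 0.14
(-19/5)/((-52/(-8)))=-38/65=-0.58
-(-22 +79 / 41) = 823 / 41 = 20.07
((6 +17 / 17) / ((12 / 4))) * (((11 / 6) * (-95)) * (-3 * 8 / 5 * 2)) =11704 / 3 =3901.33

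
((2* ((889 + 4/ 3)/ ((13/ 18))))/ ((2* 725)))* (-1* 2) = -32052/ 9425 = -3.40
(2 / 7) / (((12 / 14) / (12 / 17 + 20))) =352 / 51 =6.90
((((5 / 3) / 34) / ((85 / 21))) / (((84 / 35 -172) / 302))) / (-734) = 5285 / 179882848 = 0.00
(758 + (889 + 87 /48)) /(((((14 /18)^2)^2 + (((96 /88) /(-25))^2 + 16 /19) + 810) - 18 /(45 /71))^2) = 2344602947714457851953125 /871386285698151557678903056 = 0.00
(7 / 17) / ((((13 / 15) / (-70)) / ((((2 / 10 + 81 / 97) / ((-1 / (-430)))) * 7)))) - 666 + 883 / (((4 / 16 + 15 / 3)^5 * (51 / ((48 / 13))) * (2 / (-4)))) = -9129914378860610 / 87550873137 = -104281.25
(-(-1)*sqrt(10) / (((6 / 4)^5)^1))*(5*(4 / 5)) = 128*sqrt(10) / 243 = 1.67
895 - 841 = 54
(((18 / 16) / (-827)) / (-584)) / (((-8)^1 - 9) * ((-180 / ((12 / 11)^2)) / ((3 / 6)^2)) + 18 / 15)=45 / 198716217664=0.00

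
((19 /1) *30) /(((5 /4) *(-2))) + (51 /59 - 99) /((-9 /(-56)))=-148436 /177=-838.62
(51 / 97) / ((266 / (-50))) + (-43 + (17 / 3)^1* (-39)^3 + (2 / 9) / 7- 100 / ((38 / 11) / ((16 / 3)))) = -336338.45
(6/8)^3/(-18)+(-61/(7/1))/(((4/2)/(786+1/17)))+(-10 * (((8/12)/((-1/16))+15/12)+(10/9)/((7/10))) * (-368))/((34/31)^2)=-63801735197/2330496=-27376.89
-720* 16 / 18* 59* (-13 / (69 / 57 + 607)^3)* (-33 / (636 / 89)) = -25751875435 / 2555927265114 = -0.01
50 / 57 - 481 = -480.12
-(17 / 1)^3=-4913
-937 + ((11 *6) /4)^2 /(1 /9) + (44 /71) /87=37389557 /24708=1513.26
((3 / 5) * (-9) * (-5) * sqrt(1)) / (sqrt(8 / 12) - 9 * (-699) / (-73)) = -37198683 / 118719385 - 143883 * sqrt(6) / 118719385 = -0.32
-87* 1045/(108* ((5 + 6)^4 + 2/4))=-30305/527094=-0.06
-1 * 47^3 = -103823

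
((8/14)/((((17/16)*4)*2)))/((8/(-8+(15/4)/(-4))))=-143/1904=-0.08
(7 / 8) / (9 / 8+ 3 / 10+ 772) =0.00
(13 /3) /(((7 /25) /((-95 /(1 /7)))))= -30875 /3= -10291.67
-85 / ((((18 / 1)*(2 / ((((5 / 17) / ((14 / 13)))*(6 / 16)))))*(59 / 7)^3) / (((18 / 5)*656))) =-391755 / 410758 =-0.95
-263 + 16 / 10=-1307 / 5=-261.40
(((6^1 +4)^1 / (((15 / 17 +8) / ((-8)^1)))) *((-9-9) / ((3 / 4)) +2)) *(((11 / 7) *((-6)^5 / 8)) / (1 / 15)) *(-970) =4654612512000 / 1057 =4403606917.69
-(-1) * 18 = 18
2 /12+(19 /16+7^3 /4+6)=4469 /48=93.10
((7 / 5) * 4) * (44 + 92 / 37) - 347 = -3207 / 37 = -86.68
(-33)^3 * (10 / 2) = -179685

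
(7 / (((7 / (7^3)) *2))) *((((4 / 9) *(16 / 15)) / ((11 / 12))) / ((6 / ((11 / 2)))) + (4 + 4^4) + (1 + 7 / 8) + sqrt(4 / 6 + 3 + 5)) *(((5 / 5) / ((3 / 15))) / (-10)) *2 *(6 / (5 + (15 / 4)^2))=-14320.60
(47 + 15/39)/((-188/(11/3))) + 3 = 3805/1833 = 2.08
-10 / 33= -0.30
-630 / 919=-0.69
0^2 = 0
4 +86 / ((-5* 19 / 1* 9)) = 3334 / 855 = 3.90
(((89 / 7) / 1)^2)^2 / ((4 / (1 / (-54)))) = -62742241 / 518616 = -120.98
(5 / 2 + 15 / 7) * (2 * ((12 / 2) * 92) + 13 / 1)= 72605 / 14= 5186.07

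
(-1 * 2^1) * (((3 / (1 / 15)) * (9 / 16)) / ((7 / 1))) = -405 / 56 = -7.23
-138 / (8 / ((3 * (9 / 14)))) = -1863 / 56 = -33.27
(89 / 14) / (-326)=-89 / 4564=-0.02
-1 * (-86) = 86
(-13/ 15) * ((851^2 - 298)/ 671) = -3136913/ 3355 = -935.00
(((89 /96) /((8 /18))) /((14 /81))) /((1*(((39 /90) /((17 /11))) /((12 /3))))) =5514885 /32032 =172.17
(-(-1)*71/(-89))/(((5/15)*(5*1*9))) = -0.05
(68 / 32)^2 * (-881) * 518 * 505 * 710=-11822062375025 / 16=-738878898439.06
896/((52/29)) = 6496/13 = 499.69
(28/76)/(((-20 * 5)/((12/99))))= -7/15675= -0.00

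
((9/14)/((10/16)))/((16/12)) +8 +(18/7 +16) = 957/35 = 27.34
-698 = -698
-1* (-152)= 152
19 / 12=1.58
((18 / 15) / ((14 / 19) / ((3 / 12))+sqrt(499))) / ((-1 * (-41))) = -2128 / 12095205+722 * sqrt(499) / 12095205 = 0.00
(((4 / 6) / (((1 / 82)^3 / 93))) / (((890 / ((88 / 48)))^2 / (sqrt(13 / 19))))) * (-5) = -258522671 * sqrt(247) / 6772455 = -599.93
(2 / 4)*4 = 2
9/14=0.64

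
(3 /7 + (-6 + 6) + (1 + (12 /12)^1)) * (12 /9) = 68 /21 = 3.24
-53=-53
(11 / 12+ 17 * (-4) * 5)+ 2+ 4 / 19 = -76807 / 228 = -336.87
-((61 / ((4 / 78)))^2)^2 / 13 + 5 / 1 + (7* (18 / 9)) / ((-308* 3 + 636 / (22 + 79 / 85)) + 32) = -64850309098087683 / 421112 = -153997770422.33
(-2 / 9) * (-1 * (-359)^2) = 28640.22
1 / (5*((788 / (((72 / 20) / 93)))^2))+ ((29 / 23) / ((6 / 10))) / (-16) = -0.13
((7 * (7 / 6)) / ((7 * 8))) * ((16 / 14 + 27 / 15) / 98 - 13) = -14829 / 7840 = -1.89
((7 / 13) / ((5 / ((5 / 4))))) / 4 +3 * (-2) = -1241 / 208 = -5.97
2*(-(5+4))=-18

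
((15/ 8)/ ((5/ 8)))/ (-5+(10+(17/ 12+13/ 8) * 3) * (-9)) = -24/ 1417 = -0.02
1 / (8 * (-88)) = -1 / 704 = -0.00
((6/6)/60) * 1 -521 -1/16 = -125051/240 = -521.05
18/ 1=18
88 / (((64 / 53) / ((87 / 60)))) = 16907 / 160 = 105.67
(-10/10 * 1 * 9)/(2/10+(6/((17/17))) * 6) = -45/181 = -0.25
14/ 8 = 7/ 4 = 1.75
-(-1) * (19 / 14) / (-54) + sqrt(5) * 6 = -19 / 756 + 6 * sqrt(5) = 13.39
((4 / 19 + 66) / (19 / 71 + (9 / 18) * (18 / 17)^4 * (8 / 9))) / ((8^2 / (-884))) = -824322118919 / 744720200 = -1106.89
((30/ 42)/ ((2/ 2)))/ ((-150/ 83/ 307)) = -25481/ 210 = -121.34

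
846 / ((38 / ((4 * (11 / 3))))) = 6204 / 19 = 326.53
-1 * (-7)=7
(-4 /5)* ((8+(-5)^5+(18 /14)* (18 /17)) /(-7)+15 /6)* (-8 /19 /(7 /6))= 71585952 /553945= 129.23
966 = 966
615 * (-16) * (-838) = 8245920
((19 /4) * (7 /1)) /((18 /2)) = 133 /36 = 3.69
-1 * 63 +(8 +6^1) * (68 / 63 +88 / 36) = -41 / 3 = -13.67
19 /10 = 1.90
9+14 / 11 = 113 / 11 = 10.27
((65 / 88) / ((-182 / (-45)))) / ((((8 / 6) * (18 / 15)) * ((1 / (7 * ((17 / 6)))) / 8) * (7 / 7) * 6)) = 2125 / 704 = 3.02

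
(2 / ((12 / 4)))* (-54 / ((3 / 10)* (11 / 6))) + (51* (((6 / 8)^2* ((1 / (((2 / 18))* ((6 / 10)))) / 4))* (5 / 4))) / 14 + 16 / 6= -6290023 / 118272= -53.18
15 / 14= 1.07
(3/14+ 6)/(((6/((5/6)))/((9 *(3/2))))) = 1305/112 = 11.65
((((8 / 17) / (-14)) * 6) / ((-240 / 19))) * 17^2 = 323 / 70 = 4.61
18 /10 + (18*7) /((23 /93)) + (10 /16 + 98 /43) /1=20341053 /39560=514.18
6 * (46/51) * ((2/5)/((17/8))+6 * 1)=48392/1445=33.49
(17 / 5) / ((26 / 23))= 391 / 130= 3.01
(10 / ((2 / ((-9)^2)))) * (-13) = -5265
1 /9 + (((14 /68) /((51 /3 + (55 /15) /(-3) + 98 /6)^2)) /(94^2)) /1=25091718007 /225825416136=0.11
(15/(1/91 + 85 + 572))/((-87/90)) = -0.02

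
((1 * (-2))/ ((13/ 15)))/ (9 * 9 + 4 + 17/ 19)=-95/ 3536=-0.03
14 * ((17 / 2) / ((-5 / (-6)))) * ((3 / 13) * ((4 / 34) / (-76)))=-63 / 1235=-0.05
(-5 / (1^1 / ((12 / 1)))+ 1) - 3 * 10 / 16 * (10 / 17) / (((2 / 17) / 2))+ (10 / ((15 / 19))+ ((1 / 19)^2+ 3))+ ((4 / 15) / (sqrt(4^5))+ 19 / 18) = -7929727 / 129960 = -61.02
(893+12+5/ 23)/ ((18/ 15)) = 17350/ 23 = 754.35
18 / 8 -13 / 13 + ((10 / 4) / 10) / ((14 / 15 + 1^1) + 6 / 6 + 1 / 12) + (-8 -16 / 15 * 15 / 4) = -7723 / 724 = -10.67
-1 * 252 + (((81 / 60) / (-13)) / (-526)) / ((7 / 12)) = -60311079 / 239330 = -252.00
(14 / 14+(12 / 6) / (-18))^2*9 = 64 / 9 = 7.11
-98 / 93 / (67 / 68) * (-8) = 8.56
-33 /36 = -11 /12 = -0.92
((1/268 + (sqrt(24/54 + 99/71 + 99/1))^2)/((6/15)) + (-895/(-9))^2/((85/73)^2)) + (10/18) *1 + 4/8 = 6723458408551/890852904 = 7547.22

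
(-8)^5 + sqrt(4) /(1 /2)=-32764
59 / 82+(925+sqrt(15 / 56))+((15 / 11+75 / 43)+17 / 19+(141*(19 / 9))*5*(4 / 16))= sqrt(210) / 28+5756067985 / 4421604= 1302.32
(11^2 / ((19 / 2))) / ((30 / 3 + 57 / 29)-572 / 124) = 108779 / 62795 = 1.73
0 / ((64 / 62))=0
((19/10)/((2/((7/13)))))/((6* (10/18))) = 399/2600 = 0.15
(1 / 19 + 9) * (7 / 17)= 1204 / 323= 3.73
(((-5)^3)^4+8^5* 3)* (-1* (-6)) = 1465433574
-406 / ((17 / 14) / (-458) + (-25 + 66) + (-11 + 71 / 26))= -33842536 / 2728085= -12.41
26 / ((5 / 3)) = 78 / 5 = 15.60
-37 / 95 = -0.39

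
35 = 35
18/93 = 6/31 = 0.19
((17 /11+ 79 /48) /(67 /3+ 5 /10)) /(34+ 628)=1685 /7981072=0.00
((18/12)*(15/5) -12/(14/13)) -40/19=-2327/266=-8.75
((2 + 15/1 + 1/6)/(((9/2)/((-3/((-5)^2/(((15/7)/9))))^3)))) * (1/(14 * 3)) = -0.00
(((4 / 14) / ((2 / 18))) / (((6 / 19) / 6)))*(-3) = -1026 / 7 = -146.57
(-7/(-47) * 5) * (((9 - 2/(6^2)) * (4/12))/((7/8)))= 3220/1269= 2.54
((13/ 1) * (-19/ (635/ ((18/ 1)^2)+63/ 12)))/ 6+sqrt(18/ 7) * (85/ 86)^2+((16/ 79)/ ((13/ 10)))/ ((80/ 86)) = -6648167/ 1199536+21675 * sqrt(14)/ 51772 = -3.98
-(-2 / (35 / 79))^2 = -24964 / 1225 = -20.38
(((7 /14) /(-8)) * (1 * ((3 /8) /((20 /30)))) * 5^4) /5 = -1125 /256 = -4.39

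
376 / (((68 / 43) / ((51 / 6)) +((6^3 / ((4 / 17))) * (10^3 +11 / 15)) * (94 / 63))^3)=160216543375 / 1097399463092104842590327784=0.00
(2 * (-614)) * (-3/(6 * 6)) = 307/3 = 102.33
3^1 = 3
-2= -2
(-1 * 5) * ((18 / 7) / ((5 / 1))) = -18 / 7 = -2.57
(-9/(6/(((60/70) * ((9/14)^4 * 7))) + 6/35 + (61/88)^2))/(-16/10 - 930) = 40011602400/26950244240291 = 0.00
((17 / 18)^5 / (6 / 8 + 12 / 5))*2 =7099285 / 14880348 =0.48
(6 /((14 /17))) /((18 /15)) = 85 /14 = 6.07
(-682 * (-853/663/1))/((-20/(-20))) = 581746/663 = 877.44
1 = 1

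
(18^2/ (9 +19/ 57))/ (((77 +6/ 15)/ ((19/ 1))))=2565/ 301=8.52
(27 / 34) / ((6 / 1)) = 9 / 68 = 0.13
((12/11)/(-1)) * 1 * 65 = -780/11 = -70.91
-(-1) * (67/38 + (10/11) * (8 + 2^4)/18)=2.98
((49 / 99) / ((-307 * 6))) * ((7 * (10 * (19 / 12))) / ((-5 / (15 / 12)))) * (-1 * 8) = -32585 / 547074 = -0.06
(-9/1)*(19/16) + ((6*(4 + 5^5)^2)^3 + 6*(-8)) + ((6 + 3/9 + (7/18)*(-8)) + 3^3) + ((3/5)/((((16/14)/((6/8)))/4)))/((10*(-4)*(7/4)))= 182444022722503694213736761/900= 202715580802781882459707.50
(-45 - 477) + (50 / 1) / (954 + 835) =-933808 / 1789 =-521.97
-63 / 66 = -21 / 22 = -0.95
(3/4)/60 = 1/80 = 0.01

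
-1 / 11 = -0.09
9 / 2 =4.50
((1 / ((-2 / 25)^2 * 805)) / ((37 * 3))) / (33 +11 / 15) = 625 / 12056968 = 0.00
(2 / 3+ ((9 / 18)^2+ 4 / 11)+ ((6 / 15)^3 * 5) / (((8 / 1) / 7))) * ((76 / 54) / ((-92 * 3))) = -97831 / 12295800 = -0.01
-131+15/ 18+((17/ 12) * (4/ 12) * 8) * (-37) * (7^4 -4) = -670355/ 2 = -335177.50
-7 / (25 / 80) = -22.40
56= 56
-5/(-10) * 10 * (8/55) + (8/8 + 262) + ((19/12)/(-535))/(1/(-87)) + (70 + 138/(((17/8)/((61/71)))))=11074712967/28412780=389.78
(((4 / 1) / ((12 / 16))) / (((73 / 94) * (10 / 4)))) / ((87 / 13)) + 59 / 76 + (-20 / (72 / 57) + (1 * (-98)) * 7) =-5072779051 / 7240140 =-700.65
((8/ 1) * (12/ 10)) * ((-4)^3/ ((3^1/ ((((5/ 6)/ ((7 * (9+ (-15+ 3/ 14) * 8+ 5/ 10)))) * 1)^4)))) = -128000/ 435797397329121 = -0.00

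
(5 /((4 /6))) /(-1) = -15 /2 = -7.50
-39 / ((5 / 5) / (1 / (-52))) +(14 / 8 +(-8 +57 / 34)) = -65 / 17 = -3.82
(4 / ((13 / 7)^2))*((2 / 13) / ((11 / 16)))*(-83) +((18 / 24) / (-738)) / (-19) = -9732664729 / 451826232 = -21.54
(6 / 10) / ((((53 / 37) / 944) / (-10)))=-209568 / 53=-3954.11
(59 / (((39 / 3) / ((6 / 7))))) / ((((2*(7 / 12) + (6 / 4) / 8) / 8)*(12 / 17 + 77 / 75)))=34663680 / 2613247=13.26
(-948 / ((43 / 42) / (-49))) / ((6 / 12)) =3901968 / 43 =90743.44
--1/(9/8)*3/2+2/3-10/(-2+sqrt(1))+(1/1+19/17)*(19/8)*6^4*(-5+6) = 111012/17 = 6530.12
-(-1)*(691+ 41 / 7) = 4878 / 7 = 696.86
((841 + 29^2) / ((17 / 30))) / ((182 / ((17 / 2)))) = 12615 / 91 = 138.63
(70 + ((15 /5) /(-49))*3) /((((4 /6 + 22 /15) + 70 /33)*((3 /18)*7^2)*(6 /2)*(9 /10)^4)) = 1881550000 /1843096437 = 1.02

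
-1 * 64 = -64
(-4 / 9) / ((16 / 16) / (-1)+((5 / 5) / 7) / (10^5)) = 2800000 / 6299991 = 0.44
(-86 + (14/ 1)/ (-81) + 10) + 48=-2282/ 81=-28.17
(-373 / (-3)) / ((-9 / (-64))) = 23872 / 27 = 884.15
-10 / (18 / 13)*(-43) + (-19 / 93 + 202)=142946 / 279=512.35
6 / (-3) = -2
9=9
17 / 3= 5.67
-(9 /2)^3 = -729 /8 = -91.12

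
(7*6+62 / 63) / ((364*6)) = 677 / 34398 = 0.02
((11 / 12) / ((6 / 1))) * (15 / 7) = 55 / 168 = 0.33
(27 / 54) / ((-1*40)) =-1 / 80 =-0.01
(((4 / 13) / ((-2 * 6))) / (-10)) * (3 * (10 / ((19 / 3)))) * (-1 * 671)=-2013 / 247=-8.15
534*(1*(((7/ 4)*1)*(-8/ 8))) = -1869/ 2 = -934.50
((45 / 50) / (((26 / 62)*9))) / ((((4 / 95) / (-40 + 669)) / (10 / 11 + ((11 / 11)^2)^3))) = 7780101 / 1144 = 6800.79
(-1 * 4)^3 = -64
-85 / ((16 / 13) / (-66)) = 4558.12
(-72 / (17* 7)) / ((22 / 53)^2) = -50562 / 14399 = -3.51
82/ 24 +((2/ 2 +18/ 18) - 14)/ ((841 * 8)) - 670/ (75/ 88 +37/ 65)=-38396362147/ 82058052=-467.92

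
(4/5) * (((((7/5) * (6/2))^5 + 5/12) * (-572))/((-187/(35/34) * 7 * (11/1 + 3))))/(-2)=-16.80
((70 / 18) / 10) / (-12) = -7 / 216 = -0.03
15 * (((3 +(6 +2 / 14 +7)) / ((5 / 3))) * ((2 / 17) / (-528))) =-339 / 10472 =-0.03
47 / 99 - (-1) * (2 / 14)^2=2402 / 4851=0.50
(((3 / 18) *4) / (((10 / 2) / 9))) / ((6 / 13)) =13 / 5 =2.60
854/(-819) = -122/117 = -1.04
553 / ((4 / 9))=4977 / 4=1244.25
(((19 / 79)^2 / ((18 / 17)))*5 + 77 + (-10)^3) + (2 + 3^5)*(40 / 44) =-865002079 / 1235718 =-700.00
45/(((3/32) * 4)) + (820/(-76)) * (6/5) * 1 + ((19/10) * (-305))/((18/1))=51203/684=74.86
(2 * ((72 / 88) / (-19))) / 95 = -18 / 19855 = -0.00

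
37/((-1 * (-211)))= 37/211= 0.18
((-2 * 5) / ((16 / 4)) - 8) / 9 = -7 / 6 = -1.17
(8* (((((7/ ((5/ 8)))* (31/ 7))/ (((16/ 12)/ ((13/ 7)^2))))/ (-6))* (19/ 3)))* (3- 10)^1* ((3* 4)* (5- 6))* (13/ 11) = -107555.99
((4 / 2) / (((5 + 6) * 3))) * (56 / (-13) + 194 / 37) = 300 / 5291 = 0.06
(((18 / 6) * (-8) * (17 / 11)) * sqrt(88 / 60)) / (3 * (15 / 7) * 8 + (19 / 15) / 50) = -142800 * sqrt(330) / 2971463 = -0.87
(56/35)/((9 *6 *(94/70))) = 28/1269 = 0.02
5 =5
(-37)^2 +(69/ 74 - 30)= 99155/ 74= 1339.93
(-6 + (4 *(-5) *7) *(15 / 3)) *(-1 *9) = 6354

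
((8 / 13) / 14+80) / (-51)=-1.57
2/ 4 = 0.50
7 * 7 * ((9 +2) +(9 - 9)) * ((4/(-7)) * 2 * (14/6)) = -4312/3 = -1437.33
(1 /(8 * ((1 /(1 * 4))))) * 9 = 9 /2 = 4.50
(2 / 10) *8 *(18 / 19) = 144 / 95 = 1.52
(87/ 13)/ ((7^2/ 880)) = 76560/ 637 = 120.19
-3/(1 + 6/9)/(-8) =9/40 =0.22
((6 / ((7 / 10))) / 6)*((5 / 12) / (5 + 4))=25 / 378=0.07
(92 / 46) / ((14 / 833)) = 119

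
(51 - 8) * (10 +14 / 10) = 490.20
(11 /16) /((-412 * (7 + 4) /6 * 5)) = -3 /16480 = -0.00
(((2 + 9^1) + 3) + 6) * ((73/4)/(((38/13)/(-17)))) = -80665/38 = -2122.76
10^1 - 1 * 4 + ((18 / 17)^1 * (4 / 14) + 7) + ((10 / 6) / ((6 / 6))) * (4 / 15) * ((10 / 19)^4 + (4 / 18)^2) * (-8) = 145321816775 / 11305477071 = 12.85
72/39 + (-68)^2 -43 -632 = 51361/13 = 3950.85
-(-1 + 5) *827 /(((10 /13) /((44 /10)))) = -473044 /25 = -18921.76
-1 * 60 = -60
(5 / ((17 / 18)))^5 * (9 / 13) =53144100000 / 18458141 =2879.17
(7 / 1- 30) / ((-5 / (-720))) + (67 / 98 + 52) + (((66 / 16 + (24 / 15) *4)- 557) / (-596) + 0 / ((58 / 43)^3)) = -3258.40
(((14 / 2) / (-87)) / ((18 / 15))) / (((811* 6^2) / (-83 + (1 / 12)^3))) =0.00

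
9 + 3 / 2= 10.50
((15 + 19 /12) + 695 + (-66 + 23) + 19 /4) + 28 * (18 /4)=2398 /3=799.33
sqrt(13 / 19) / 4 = sqrt(247) / 76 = 0.21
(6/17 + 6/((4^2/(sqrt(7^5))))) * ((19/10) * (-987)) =-2756691 * sqrt(7)/80 - 56259/85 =-91830.86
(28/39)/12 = 7/117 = 0.06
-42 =-42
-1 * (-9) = 9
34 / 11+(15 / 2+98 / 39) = 11243 / 858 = 13.10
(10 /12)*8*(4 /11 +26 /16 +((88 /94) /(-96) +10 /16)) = 161545 /9306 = 17.36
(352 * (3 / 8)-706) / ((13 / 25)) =-14350 / 13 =-1103.85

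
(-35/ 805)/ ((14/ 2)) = -0.01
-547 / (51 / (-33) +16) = -6017 / 159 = -37.84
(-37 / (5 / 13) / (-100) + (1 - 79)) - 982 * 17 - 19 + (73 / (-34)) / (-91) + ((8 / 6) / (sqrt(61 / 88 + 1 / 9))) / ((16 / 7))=-12987076143 / 773500 + sqrt(286) / 26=-16789.36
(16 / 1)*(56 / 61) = 896 / 61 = 14.69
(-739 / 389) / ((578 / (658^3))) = -105266970284 / 112421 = -936363.94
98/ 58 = 49/ 29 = 1.69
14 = 14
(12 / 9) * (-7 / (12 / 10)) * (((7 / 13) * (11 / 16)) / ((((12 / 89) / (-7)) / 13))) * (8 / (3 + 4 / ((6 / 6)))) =239855 / 108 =2220.88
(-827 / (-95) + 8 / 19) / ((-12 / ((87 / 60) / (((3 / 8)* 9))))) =-8381 / 25650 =-0.33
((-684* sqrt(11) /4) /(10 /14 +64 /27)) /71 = -32319* sqrt(11) /41393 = -2.59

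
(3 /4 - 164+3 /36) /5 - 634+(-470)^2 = 6607001 /30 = 220233.37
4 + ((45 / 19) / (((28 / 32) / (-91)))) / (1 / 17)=-79484 / 19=-4183.37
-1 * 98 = -98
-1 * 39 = -39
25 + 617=642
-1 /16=-0.06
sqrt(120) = 2 * sqrt(30) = 10.95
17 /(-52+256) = 1 /12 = 0.08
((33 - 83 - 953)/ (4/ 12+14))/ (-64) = 3009/ 2752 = 1.09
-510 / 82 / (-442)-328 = -349633 / 1066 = -327.99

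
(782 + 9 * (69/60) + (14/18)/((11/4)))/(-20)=-1569413/39600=-39.63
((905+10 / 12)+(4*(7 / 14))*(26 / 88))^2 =821604.91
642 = 642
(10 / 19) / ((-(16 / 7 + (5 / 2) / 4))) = -560 / 3097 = -0.18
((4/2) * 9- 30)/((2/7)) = -42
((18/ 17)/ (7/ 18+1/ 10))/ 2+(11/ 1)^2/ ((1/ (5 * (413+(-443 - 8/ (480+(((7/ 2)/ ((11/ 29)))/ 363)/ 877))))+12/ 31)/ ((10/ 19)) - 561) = 28413155248499104935/ 32774709909260790658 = 0.87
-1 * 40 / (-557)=40 / 557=0.07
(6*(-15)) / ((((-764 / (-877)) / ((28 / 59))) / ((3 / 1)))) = -147.09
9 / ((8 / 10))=45 / 4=11.25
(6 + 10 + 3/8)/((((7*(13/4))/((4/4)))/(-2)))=-131/91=-1.44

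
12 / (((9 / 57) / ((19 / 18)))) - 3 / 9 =719 / 9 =79.89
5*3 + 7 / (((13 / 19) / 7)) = 1126 / 13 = 86.62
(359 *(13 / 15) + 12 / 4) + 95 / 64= 302993 / 960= 315.62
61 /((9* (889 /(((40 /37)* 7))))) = 2440 /42291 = 0.06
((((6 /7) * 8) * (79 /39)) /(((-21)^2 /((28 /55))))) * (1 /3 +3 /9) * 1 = 10112 /945945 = 0.01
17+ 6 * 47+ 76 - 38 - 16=321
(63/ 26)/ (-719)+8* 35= 5234257/ 18694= 280.00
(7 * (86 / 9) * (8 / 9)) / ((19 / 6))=9632 / 513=18.78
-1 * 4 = -4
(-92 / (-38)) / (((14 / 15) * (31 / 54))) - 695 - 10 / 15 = -8548811 / 12369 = -691.15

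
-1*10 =-10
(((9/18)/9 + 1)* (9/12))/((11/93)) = 589/88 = 6.69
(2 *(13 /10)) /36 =13 /180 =0.07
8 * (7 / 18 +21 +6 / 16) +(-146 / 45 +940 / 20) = 3268 / 15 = 217.87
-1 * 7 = -7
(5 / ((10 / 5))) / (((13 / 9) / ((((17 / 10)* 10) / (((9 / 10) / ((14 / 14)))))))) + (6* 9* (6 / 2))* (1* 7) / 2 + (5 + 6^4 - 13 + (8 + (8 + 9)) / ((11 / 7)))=272215 / 143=1903.60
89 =89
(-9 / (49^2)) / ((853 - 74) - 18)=-9 / 1827161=-0.00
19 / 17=1.12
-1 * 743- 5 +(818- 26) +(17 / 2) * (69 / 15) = 831 / 10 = 83.10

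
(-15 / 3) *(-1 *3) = 15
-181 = -181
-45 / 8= -5.62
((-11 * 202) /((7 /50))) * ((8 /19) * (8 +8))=-14220800 /133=-106923.31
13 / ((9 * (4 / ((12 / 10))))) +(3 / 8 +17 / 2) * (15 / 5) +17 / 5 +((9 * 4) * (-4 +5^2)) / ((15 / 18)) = 112519 / 120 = 937.66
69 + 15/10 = 141/2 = 70.50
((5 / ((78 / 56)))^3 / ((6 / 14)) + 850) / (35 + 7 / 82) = 13978658900 / 511982289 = 27.30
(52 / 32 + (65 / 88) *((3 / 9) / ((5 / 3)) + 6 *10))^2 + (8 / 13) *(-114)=3231285 / 1573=2054.22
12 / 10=6 / 5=1.20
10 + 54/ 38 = 217/ 19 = 11.42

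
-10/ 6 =-5/ 3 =-1.67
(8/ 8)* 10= 10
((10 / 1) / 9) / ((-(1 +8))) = -10 / 81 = -0.12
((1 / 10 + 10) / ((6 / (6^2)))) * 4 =1212 / 5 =242.40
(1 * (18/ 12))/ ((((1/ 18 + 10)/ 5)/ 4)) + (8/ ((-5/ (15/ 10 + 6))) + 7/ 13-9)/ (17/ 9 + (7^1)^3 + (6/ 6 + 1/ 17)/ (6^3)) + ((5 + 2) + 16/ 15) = 16376002739/ 1489978425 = 10.99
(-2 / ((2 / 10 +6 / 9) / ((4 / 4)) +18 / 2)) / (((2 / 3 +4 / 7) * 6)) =-105 / 3848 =-0.03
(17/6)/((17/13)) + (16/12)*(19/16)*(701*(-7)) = -31069/4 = -7767.25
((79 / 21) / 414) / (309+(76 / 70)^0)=79 / 2695140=0.00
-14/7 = -2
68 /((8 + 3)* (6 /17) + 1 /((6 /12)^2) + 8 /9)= 5202 /671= 7.75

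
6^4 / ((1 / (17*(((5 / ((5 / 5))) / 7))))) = 110160 / 7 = 15737.14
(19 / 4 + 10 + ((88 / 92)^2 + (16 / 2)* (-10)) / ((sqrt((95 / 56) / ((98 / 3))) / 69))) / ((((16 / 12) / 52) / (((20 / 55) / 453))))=767 / 1661 - 60913216* sqrt(1995) / 3629285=-749.19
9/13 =0.69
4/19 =0.21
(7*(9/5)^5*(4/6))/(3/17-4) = -4684554/203125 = -23.06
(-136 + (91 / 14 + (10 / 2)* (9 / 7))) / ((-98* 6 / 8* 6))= 1723 / 6174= 0.28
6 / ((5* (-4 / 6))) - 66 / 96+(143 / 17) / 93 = -303179 / 126480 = -2.40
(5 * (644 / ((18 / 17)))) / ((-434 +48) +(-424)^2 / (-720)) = -68425 / 14303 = -4.78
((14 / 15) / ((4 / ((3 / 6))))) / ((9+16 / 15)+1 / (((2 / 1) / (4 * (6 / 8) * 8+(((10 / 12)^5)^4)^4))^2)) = 74503529388702471693761799791075442026154152927401592609153047417660226961194193646163877383663213601894988228815141935775744 / 98387235785864175632423888375915799279175777628810951988664461105887782202696917662408159283066126201794398586347103746144592773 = 0.00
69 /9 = 23 /3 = 7.67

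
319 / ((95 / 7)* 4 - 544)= -0.65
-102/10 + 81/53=-2298/265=-8.67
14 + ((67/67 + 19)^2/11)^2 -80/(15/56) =376666/363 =1037.65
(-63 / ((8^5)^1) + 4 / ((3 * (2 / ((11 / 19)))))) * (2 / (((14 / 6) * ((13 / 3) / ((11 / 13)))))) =23671065 / 368263168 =0.06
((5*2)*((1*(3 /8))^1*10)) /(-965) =-15 /386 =-0.04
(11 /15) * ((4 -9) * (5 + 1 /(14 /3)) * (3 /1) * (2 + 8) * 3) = -12045 /7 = -1720.71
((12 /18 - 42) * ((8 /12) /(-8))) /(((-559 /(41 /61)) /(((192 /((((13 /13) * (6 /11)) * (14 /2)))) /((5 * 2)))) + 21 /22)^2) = 1614190336 /12671684792361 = 0.00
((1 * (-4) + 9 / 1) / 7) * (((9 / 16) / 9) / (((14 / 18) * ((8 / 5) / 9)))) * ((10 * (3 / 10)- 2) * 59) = 119475 / 6272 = 19.05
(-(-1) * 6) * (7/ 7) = 6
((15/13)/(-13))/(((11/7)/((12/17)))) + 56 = 1768508/31603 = 55.96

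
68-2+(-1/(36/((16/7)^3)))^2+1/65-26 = 24854566409/619421985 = 40.13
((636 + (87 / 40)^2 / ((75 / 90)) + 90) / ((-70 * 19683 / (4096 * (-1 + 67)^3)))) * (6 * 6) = -379898832896 / 16875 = -22512523.43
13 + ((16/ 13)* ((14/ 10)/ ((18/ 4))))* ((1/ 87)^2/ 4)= 57562301/ 4427865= 13.00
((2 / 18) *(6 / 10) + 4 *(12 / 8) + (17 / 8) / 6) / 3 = 1541 / 720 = 2.14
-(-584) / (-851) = -584 / 851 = -0.69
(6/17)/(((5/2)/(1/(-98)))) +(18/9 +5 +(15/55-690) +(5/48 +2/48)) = -1501081663/2199120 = -682.58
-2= -2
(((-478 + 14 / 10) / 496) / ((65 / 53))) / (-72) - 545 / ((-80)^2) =-1724117 / 23212800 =-0.07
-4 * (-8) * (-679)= -21728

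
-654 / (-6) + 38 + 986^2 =972343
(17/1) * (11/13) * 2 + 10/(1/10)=1674/13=128.77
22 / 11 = 2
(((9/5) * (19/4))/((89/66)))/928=5643/825920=0.01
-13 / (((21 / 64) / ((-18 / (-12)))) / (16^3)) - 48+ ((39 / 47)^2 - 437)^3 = -6285591977716608784 / 75454507303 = -83303068.33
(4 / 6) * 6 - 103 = -99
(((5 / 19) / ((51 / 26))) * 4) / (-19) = -520 / 18411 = -0.03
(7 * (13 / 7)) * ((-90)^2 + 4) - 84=105268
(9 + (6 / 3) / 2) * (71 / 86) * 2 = 710 / 43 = 16.51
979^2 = 958441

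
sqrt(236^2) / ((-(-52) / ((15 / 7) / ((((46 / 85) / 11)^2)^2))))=676378375303125 / 407448496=1660034.05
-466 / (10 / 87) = -20271 / 5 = -4054.20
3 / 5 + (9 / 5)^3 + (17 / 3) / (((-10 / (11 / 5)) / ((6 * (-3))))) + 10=4859 / 125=38.87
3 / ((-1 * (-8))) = 3 / 8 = 0.38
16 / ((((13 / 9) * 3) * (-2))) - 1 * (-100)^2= -130024 / 13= -10001.85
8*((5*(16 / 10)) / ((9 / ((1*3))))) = 64 / 3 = 21.33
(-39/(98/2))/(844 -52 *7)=-13/7840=-0.00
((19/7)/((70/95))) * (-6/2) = -1083/98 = -11.05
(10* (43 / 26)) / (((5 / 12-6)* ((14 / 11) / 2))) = -28380 / 6097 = -4.65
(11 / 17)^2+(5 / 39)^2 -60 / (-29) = 31920854 / 12747501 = 2.50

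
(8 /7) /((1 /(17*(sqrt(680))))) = 272*sqrt(170) /7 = 506.64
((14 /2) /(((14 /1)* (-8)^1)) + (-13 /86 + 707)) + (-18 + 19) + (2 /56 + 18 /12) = 3416095 /4816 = 709.32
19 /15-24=-22.73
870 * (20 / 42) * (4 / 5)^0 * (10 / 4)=1035.71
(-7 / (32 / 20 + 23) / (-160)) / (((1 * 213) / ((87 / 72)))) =203 / 20120832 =0.00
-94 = -94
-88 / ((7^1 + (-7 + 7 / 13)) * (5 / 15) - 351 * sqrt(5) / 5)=2730 / 4258829 + 1067742 * sqrt(5) / 4258829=0.56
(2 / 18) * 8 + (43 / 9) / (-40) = 277 / 360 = 0.77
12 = 12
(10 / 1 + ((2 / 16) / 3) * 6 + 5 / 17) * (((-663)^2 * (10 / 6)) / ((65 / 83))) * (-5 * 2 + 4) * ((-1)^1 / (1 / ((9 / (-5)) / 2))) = -1065306411 / 20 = -53265320.55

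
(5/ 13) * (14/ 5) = 14/ 13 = 1.08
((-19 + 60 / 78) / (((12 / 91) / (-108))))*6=89586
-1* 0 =0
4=4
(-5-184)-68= -257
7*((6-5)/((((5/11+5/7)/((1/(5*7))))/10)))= 77/45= 1.71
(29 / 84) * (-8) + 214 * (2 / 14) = 584 / 21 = 27.81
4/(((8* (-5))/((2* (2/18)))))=-0.02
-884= -884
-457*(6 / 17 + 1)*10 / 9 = -105110 / 153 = -686.99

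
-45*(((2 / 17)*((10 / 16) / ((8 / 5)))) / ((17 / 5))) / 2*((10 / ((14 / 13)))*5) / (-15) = 121875 / 129472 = 0.94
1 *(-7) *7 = -49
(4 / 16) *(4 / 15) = 1 / 15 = 0.07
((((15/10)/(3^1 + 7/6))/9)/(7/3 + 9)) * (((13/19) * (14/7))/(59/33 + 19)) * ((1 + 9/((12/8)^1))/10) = 1287/7913500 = 0.00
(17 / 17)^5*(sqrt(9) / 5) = 3 / 5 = 0.60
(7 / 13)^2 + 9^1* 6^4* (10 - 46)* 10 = -709637711 / 169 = -4199039.71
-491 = -491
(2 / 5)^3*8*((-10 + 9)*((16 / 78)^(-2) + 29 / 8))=-1753 / 125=-14.02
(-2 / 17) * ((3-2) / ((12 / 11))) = -11 / 102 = -0.11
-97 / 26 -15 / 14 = -437 / 91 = -4.80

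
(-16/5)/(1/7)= -112/5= -22.40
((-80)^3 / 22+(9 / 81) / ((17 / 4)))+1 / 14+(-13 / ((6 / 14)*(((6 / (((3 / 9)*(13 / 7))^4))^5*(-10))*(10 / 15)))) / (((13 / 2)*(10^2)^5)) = -134502752659526134874469174466840374090504944213 / 5779439383999508718456156186441600000000000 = -23272.63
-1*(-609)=609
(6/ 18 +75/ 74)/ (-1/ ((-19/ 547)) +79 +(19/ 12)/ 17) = 193154/ 15471661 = 0.01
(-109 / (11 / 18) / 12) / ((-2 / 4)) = 327 / 11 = 29.73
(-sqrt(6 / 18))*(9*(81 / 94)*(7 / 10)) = -1701*sqrt(3) / 940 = -3.13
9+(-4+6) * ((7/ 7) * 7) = 23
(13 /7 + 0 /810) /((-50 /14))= -13 /25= -0.52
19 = 19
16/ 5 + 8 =56/ 5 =11.20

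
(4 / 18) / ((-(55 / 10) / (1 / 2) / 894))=-18.06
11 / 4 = 2.75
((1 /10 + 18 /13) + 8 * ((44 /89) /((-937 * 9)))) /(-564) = -144807881 /55029372840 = -0.00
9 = 9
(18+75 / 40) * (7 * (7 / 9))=2597 / 24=108.21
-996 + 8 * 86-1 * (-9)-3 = -302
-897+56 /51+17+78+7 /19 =-775717 /969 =-800.53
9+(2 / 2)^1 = 10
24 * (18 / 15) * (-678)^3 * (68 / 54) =-56515389696 / 5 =-11303077939.20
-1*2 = -2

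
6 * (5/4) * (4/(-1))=-30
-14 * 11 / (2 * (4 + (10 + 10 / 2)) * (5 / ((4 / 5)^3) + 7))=-4928 / 20387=-0.24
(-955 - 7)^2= 925444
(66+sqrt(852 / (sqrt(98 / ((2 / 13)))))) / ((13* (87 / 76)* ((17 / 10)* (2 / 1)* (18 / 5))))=1900* 13^(3 / 4)* sqrt(1491) / 15746913+20900 / 57681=0.39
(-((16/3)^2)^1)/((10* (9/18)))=-5.69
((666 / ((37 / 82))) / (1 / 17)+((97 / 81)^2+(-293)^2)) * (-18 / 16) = -363946655 / 2916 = -124810.24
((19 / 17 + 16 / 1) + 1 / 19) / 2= 2773 / 323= 8.59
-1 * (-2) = 2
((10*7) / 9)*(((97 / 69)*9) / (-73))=-6790 / 5037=-1.35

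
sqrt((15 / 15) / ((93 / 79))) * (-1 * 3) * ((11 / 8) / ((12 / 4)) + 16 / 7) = -461 * sqrt(7347) / 5208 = -7.59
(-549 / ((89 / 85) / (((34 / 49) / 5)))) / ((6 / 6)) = -317322 / 4361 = -72.76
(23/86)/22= 23/1892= 0.01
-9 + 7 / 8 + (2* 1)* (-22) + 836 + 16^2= 8319 / 8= 1039.88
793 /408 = 1.94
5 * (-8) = -40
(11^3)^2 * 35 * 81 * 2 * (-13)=-130581761310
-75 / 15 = -5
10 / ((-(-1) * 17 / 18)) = 180 / 17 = 10.59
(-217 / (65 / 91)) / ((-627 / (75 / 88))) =7595 / 18392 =0.41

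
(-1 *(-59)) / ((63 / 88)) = 5192 / 63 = 82.41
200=200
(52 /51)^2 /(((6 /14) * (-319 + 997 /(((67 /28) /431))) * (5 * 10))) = 634088 /2342933266725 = 0.00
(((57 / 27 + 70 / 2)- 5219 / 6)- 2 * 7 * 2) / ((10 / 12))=-1032.87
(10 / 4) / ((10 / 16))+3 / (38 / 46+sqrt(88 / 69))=-169 / 941+138*sqrt(1518) / 941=5.53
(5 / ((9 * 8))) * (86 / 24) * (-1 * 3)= -215 / 288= -0.75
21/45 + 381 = 381.47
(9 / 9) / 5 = 1 / 5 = 0.20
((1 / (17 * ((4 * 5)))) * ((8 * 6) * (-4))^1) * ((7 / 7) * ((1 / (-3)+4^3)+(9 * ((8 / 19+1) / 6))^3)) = -4829950 / 116603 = -41.42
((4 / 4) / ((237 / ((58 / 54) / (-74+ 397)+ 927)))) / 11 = 8084396 / 22735647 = 0.36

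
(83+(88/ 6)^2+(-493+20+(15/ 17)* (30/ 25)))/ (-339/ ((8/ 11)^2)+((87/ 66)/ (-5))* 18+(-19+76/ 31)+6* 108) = 2902155520/ 237336507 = 12.23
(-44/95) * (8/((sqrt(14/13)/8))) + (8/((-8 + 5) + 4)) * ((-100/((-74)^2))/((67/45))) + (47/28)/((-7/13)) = -1408 * sqrt(182)/665 - 57806753/17977708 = -31.78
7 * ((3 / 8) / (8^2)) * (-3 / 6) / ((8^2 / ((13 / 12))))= -91 / 262144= -0.00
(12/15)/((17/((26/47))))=104/3995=0.03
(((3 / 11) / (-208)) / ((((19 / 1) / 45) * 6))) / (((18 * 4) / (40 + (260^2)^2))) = -2856100025 / 86944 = -32849.88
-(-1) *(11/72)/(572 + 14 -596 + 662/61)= 671/3744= 0.18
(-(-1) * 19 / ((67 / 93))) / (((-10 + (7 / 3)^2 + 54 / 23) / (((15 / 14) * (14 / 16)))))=-5486535 / 489904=-11.20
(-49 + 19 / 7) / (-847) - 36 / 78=-31362 / 77077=-0.41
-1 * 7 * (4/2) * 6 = -84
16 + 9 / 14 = 233 / 14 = 16.64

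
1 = 1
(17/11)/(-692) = -17/7612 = -0.00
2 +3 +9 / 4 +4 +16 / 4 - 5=41 / 4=10.25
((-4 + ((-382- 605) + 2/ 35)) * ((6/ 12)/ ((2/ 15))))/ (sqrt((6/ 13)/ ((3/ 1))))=-104049 * sqrt(26)/ 56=-9474.07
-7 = -7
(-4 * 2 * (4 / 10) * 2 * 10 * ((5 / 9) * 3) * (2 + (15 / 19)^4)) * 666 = -22112407680 / 130321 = -169676.47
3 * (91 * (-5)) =-1365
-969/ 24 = -323/ 8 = -40.38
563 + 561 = 1124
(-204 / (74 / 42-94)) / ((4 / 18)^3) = 780759 / 3874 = 201.54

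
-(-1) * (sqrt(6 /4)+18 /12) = sqrt(6) /2+3 /2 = 2.72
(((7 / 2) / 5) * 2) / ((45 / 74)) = 518 / 225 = 2.30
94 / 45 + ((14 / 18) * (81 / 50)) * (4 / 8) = 2447 / 900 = 2.72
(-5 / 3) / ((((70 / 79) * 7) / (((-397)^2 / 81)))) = -12451111 / 23814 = -522.85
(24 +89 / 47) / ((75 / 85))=20689 / 705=29.35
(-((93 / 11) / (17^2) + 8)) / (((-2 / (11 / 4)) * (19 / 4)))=25525 / 10982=2.32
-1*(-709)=709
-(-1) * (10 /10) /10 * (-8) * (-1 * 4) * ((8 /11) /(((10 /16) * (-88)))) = -128 /3025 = -0.04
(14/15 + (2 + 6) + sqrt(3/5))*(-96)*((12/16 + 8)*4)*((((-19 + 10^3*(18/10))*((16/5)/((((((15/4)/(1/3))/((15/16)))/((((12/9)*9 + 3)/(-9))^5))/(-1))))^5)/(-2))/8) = 2434960937500000000000*sqrt(15)/68630377364883 + 326284765625000000000000/205891132094649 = 1722155060.77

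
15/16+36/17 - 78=-20385/272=-74.94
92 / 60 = 23 / 15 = 1.53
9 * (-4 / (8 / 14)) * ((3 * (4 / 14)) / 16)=-27 / 8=-3.38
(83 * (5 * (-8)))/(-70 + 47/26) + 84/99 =49.53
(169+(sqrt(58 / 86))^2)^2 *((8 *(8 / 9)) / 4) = 94633984 / 1849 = 51181.17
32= 32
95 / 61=1.56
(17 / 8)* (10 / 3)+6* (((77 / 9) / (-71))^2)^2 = 1574916037493 / 222301385388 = 7.08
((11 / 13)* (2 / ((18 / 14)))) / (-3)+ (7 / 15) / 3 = -497 / 1755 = -0.28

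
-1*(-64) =64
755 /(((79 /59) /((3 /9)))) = 44545 /237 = 187.95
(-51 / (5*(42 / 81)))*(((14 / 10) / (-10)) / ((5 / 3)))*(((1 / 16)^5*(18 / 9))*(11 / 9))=5049 / 1310720000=0.00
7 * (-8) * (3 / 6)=-28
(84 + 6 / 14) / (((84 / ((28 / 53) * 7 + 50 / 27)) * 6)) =782287 / 841428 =0.93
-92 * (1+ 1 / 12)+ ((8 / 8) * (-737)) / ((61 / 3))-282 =-76478 / 183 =-417.91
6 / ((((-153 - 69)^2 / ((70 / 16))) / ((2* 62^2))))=33635 / 8214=4.09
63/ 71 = 0.89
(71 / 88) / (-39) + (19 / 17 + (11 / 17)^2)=1503289 / 991848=1.52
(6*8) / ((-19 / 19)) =-48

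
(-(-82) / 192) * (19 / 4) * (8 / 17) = 779 / 816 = 0.95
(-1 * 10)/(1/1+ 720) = -10/721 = -0.01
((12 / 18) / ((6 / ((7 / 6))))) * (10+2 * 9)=98 / 27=3.63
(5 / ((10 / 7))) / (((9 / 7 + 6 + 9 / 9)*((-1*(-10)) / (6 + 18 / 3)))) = 147 / 290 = 0.51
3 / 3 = 1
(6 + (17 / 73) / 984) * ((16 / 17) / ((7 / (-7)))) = -862018 / 152643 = -5.65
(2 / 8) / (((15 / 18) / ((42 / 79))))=63 / 395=0.16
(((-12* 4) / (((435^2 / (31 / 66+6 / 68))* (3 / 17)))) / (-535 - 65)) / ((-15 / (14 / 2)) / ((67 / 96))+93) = 293594 / 19752833491875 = 0.00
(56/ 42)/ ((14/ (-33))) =-22/ 7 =-3.14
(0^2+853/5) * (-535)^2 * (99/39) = 123953038.85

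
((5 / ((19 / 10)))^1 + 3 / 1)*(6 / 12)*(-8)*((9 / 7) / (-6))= 642 / 133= 4.83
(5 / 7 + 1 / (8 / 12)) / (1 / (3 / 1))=93 / 14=6.64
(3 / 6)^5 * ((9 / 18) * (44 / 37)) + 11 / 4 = 1639 / 592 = 2.77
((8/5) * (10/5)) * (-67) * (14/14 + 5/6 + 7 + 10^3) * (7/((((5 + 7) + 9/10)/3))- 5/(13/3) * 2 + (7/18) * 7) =-33337914404/75465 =-441766.57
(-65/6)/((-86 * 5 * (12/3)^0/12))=13/43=0.30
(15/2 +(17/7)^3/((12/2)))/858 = 5087/441441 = 0.01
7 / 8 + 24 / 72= 29 / 24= 1.21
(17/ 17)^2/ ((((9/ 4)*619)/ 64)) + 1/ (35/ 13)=81383/ 194985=0.42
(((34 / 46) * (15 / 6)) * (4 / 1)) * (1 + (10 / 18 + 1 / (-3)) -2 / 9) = 170 / 23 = 7.39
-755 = -755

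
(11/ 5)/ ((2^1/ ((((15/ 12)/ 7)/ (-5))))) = -11/ 280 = -0.04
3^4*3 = 243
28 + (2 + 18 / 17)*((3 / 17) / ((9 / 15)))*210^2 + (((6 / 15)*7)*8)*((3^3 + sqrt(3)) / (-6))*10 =11182780 / 289 - 112*sqrt(3) / 3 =38630.08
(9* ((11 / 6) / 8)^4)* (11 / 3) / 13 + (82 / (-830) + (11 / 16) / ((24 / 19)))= 4319481029 / 9546301440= 0.45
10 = 10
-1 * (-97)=97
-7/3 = -2.33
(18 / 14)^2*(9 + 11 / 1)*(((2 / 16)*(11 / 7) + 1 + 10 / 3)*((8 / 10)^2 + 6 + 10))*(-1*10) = -8547552 / 343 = -24919.98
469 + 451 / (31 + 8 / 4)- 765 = -847 / 3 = -282.33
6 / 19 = 0.32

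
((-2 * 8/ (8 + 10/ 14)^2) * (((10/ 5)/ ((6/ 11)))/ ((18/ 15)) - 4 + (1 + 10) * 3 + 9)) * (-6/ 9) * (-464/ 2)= -134415232/ 100467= -1337.90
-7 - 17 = -24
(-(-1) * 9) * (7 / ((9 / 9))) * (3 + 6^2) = 2457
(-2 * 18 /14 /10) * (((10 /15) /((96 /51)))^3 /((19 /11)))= -54043 /8171520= -0.01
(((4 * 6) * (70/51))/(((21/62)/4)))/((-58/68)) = -456.09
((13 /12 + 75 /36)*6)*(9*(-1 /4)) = -171 /4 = -42.75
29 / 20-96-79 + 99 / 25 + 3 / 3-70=-23859 / 100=-238.59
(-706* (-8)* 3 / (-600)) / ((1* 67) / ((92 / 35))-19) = -64952 / 14925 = -4.35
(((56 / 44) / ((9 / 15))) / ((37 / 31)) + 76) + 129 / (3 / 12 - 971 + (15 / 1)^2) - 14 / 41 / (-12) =7728696337 / 99554642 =77.63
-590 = -590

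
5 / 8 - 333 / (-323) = 4279 / 2584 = 1.66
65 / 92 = 0.71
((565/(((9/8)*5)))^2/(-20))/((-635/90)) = 408608/5715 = 71.50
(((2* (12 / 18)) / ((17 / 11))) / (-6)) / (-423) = 22 / 64719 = 0.00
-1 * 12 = -12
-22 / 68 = -11 / 34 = -0.32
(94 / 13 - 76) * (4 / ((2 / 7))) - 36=-12984 / 13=-998.77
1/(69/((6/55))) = 2/1265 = 0.00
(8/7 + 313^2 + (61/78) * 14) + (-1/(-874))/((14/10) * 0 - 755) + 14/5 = 3530252027083/36028902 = 97983.89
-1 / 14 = -0.07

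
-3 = -3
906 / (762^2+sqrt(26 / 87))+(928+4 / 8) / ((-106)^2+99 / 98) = 1359695753298065247 / 16150500785926090681 - 453 * sqrt(2262) / 14665914281003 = 0.08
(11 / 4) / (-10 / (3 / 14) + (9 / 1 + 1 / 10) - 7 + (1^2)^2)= -165 / 2614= -0.06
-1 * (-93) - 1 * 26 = 67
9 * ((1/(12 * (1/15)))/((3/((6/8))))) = 2.81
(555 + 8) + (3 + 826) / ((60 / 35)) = 12559 / 12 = 1046.58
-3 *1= -3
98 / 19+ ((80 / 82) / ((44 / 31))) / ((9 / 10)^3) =6.10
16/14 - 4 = -20/7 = -2.86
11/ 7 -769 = -5372/ 7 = -767.43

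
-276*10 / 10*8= -2208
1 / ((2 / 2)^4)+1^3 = 2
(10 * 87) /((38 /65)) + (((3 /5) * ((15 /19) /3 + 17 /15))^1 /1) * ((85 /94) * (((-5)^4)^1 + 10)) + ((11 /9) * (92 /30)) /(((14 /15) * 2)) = 221805245 /112518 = 1971.29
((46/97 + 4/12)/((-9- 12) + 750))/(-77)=-235/16334703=-0.00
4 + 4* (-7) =-24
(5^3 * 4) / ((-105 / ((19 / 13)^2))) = -36100 / 3549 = -10.17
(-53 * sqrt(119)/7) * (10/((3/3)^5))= -530 * sqrt(119)/7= -825.95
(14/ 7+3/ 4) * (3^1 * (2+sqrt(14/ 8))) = 33 * sqrt(7)/ 8+33/ 2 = 27.41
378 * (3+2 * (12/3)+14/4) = 5481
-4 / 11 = -0.36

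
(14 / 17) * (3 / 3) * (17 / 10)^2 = 119 / 50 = 2.38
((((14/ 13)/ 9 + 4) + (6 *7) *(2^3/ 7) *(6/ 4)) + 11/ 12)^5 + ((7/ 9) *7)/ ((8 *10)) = 304562933697172587255193/ 112253339427840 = 2713174817.33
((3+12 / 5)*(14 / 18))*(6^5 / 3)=54432 / 5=10886.40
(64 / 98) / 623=0.00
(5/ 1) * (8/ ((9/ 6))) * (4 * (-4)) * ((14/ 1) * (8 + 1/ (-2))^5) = -141750000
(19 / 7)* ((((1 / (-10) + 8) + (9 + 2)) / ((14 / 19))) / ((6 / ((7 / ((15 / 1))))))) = 5.42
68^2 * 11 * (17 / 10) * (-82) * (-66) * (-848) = -1984189177344 / 5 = -396837835468.80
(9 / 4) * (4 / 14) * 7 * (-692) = -3114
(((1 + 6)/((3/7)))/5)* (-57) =-931/5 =-186.20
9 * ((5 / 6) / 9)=5 / 6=0.83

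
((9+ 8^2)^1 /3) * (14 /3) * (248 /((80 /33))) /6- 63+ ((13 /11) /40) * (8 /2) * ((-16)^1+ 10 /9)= 1852649 /990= 1871.36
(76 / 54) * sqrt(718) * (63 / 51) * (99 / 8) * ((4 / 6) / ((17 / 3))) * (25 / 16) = 36575 * sqrt(718) / 9248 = 105.97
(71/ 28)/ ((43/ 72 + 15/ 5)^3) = 6625152/ 121617853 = 0.05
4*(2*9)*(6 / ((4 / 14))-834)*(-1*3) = 175608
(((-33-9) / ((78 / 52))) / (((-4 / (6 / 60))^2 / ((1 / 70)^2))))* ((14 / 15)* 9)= -3 / 100000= -0.00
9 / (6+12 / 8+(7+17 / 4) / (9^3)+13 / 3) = 2916 / 3839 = 0.76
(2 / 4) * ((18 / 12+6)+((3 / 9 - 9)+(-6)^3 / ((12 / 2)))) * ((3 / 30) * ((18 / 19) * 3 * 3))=-6021 / 380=-15.84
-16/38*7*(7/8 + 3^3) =-1561/19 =-82.16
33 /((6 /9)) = 99 /2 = 49.50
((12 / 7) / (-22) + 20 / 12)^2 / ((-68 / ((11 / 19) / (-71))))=134689 / 444991932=0.00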